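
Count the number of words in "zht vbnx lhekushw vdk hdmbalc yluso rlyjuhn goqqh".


Input string: 'zht vbnx lhekushw vdk hdmbalc yluso rlyjuhn goqqh'
Operation: split by spaces
Words found: 'zht', 'vbnx', 'lhekushw', 'vdk', 'hdmbalc', 'yluso', 'rlyjuhn', 'goqqh'
Word count: 8


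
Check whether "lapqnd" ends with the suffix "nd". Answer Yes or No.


Input string: 'lapqnd'
Suffix to check: 'nd'
Last 2 characters of input: 'nd'
Match: True
Result: Yes


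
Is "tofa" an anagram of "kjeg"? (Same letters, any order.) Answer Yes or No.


String 1: 'kjeg' -> sorted: 'egjk'
String 2: 'tofa' -> sorted: 'afot'
Compare sorted forms: 'egjk' != 'afot'
Anagram: No


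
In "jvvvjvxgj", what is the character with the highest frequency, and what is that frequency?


Input: 'jvvvjvxgj'
Operation: tally each character
Counts: 'g':1, 'j':3, 'v':4, 'x':1
Maximum: 'v' appears 4 times


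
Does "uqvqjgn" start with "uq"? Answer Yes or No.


Input string: 'uqvqjgn'
Prefix to check: 'uq'
First 2 characters of input: 'uq'
Match: True
Result: Yes


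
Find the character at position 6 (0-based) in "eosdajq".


Input string: 'eosdajq'
Operation: get character at index 6
Index mapping: s[0]='e', s[1]='o', s[2]='s', s[3]='d', s[4]='a', s[5]='j', s[6]='q'
Result: 'q'


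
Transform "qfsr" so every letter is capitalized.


Input string: 'qfsr'
Operation: convert each letter to uppercase
Mapping: 'q'->'Q', 'f'->'F', 's'->'S', 'r'->'R'
Result: QFSR


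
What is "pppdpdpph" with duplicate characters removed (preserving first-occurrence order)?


Input: 'pppdpdpph'
Operation: keep first occurrence of each character
Scan: s[0]='p' new -> keep; s[1]='p' seen -> skip; s[2]='p' seen -> skip; s[3]='d' new -> keep; s[4]='p' seen -> skip; s[5]='d' seen -> skip; s[6]='p' seen -> skip; s[7]='p' seen -> skip; s[8]='h' new -> keep
Result: pdh


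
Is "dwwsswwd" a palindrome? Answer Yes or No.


Input string: 'dwwsswwd'
Reversed: 'dwwsswwd'
Compare pairs: s[0]='d' vs s[7]='d' (match), s[1]='w' vs s[6]='w' (match), s[2]='w' vs s[5]='w' (match), s[3]='s' vs s[4]='s' (match)
Palindrome: Yes


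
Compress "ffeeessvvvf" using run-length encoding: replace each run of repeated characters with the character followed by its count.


Input: 'ffeeessvvvf'
Operation: identify consecutive runs
Runs: 'ff' -> f2, 'eee' -> e3, 'ss' -> s2, 'vvv' -> v3, 'f' -> f1
Encoded: f2e3s2v3f1


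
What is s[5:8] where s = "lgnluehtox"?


Input string: 'lgnluehtox'
Operation: slice [5:8]
Extract characters: s[5]='e', s[6]='h', s[7]='t'
Result: eht


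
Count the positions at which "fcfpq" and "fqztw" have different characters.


String 1: 'fcfpq'
String 2: 'fqztw'
Compare each position: pos 0: 'f'=='f', pos 1: 'c'!='q', pos 2: 'f'!='z', pos 3: 'p'!='t', pos 4: 'q'!='w'
Differing positions: 4
Hamming distance: 4


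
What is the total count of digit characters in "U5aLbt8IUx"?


Input string: 'U5aLbt8IUx'
Operation: count digit characters (0-9)
Scan: 'U', '5'(digit), 'a', 'L', 'b', 't', '8'(digit), 'I', 'U', 'x'
Digits found: 2
Result: 2


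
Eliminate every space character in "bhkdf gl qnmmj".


Input string: 'bhkdf gl qnmmj'
Operation: remove all spaces
Words: 'bhkdf', 'gl', 'qnmmj'
Join without spaces: bhkdfglqnmmj


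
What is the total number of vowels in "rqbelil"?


Input string: 'rqbelil'
Operation: count vowels (a, e, i, o, u)
Scan: s[0]='r', s[1]='q', s[2]='b', s[3]='e' (vowel), s[4]='l', s[5]='i' (vowel), s[6]='l'
Vowels found: 2
Result: 2


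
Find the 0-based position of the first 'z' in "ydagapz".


Input string: 'ydagapz'
Target: 'z'
Scanning left to right: s[0]='y', s[1]='d', s[2]='a', s[3]='g', s[4]='a', s[5]='p', s[6]='z'
First match at index: 6


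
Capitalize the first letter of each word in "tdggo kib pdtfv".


Input string: 'tdggo kib pdtfv'
Operation: capitalize first letter of each word
Word transformations: 'tdggo'->'Tdggo', 'kib'->'Kib', 'pdtfv'->'Pdtfv'
Result: Tdggo Kib Pdtfv


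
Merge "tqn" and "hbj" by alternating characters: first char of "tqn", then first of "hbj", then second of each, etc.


String 1: 'tqn'
String 2: 'hbj'
Operation: alternate characters
Pairs: 't'+'h', 'q'+'b', 'n'+'j'
Result: thqbnj


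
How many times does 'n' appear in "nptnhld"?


Input string: 'nptnhld'
Target character: 'n'
Scan each position: s[0]='n', s[3]='n'
Matches found at indices: 0, 3
Total: 2


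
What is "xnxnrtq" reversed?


Input string: 'xnxnrtq'
Operation: reverse character order
Original order: 'x' -> 'n' -> 'x' -> 'n' -> 'r' -> 't' -> 'q'
Reversed order: 'q' -> 't' -> 'r' -> 'n' -> 'x' -> 'n' -> 'x'
Result: qtrnxnx


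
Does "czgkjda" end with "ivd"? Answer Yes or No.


Input string: 'czgkjda'
Suffix to check: 'ivd'
Last 3 characters of input: 'jda'
Match: False
Result: No


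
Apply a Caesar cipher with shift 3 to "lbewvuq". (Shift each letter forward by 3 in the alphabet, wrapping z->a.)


Input: 'lbewvuq', shift = 3
Operation: for each letter, (position + 3) mod 26
Mapping: 'l'(11+3=14)->'o', 'b'(1+3=4)->'e', 'e'(4+3=7)->'h', 'w'(22+3=25)->'z', 'v'(21+3=24)->'y', 'u'(20+3=23)->'x', 'q'(16+3=19)->'t'
Result: oehzyxt


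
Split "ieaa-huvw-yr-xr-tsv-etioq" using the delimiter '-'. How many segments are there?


Input string: 'ieaa-huvw-yr-xr-tsv-etioq'
Delimiter: '-'
Split result: 'ieaa', 'huvw', 'yr', 'xr', 'tsv', 'etioq'
Number of parts: 6


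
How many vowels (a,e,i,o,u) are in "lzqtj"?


Input string: 'lzqtj'
Operation: count vowels (a, e, i, o, u)
Scan: s[0]='l', s[1]='z', s[2]='q', s[3]='t', s[4]='j'
Vowels found: 0
Result: 0


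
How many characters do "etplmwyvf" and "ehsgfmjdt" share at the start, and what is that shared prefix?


String 1: 'etplmwyvf'
String 2: 'ehsgfmjdt'
Compare position by position:
pos 0: 'e' vs 'e' match
pos 1: 't' vs 'h' differ -> stop
Longest common prefix: "e" (length 1)


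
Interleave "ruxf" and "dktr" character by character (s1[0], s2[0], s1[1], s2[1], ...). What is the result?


String 1: 'ruxf'
String 2: 'dktr'
Operation: alternate characters
Pairs: 'r'+'d', 'u'+'k', 'x'+'t', 'f'+'r'
Result: rdukxtfr


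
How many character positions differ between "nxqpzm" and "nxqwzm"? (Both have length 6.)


String 1: 'nxqpzm'
String 2: 'nxqwzm'
Compare each position: pos 0: 'n'=='n', pos 1: 'x'=='x', pos 2: 'q'=='q', pos 3: 'p'!='w', pos 4: 'z'=='z', pos 5: 'm'=='m'
Differing positions: 1
Hamming distance: 1


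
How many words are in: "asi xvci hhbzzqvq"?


Input string: 'asi xvci hhbzzqvq'
Operation: split by spaces
Words found: 'asi', 'xvci', 'hhbzzqvq'
Word count: 3


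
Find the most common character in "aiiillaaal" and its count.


Input: 'aiiillaaal'
Operation: tally each character
Counts: 'a':4, 'i':3, 'l':3
Maximum: 'a' appears 4 times


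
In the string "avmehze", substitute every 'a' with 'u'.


Input string: 'avmehze'
Operation: replace 'a' with 'u'
Positions of 'a': 0
After replacement: uvmehze


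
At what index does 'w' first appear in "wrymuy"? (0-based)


Input string: 'wrymuy'
Target: 'w'
Scanning left to right: s[0]='w'
First match at index: 0


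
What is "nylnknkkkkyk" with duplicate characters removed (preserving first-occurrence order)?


Input: 'nylnknkkkkyk'
Operation: keep first occurrence of each character
Scan: s[0]='n' new -> keep; s[1]='y' new -> keep; s[2]='l' new -> keep; s[3]='n' seen -> skip; s[4]='k' new -> keep; s[5]='n' seen -> skip; s[6]='k' seen -> skip; s[7]='k' seen -> skip; s[8]='k' seen -> skip; s[9]='k' seen -> skip; s[10]='y' seen -> skip; s[11]='k' seen -> skip
Result: nylk


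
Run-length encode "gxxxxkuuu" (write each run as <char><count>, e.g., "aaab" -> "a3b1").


Input: 'gxxxxkuuu'
Operation: identify consecutive runs
Runs: 'g' -> g1, 'xxxx' -> x4, 'k' -> k1, 'uuu' -> u3
Encoded: g1x4k1u3


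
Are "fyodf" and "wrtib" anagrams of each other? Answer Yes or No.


String 1: 'fyodf' -> sorted: 'dffoy'
String 2: 'wrtib' -> sorted: 'birtw'
Compare sorted forms: 'dffoy' != 'birtw'
Anagram: No


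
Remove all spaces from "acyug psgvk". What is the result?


Input string: 'acyug psgvk'
Operation: remove all spaces
Words: 'acyug', 'psgvk'
Join without spaces: acyugpsgvk


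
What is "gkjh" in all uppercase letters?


Input string: 'gkjh'
Operation: convert each letter to uppercase
Mapping: 'g'->'G', 'k'->'K', 'j'->'J', 'h'->'H'
Result: GKJH


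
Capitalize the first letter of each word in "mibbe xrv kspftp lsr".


Input string: 'mibbe xrv kspftp lsr'
Operation: capitalize first letter of each word
Word transformations: 'mibbe'->'Mibbe', 'xrv'->'Xrv', 'kspftp'->'Kspftp', 'lsr'->'Lsr'
Result: Mibbe Xrv Kspftp Lsr


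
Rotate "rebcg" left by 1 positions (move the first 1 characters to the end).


Input: 'rebcg', shift = 1
Operation: split at index 1 and swap parts
Front part s[0:1] = 'r'
Back part s[1:] = 'ebcg'
Rotated = back + front = 'ebcg' + 'r'
Result: ebcgr


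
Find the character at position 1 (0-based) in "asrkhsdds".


Input string: 'asrkhsdds'
Operation: get character at index 1
Index mapping: s[0]='a', s[1]='s'
Result: 's'


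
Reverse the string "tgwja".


Input string: 'tgwja'
Operation: reverse character order
Original order: 't' -> 'g' -> 'w' -> 'j' -> 'a'
Reversed order: 'a' -> 'j' -> 'w' -> 'g' -> 't'
Result: ajwgt


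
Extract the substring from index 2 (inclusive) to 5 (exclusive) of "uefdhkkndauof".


Input string: 'uefdhkkndauof'
Operation: slice [2:5]
Extract characters: s[2]='f', s[3]='d', s[4]='h'
Result: fdh


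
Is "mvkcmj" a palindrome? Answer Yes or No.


Input string: 'mvkcmj'
Reversed: 'jmckvm'
Compare pairs: s[0]='m' vs s[5]='j' (mismatch), s[1]='v' vs s[4]='m' (mismatch), s[2]='k' vs s[3]='c' (mismatch)
Palindrome: No


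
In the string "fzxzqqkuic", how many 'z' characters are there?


Input string: 'fzxzqqkuic'
Target character: 'z'
Scan each position: s[1]='z', s[3]='z'
Matches found at indices: 1, 3
Total: 2


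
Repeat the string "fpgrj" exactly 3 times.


Input string: 'fpgrj'
Operation: repeat 3 times
Concatenation: 'fpgrj' + 'fpgrj' + 'fpgrj'
Result: fpgrjfpgrjfpgrj


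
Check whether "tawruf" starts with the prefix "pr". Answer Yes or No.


Input string: 'tawruf'
Prefix to check: 'pr'
First 2 characters of input: 'ta'
Match: False
Result: No


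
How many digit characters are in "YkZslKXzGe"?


Input string: 'YkZslKXzGe'
Operation: count digit characters (0-9)
Scan: 'Y', 'k', 'Z', 's', 'l', 'K', 'X', 'z', 'G', 'e'
Digits found: 0
Result: 0


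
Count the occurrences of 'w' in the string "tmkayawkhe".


Input string: 'tmkayawkhe'
Target character: 'w'
Scan each position: s[6]='w'
Matches found at indices: 6
Total: 1


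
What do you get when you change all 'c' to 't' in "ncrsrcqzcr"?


Input string: 'ncrsrcqzcr'
Operation: replace 'c' with 't'
Positions of 'c': 1, 5, 8
After replacement: ntrsrtqztr


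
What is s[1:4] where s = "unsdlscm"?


Input string: 'unsdlscm'
Operation: slice [1:4]
Extract characters: s[1]='n', s[2]='s', s[3]='d'
Result: nsd


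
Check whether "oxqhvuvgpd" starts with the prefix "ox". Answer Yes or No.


Input string: 'oxqhvuvgpd'
Prefix to check: 'ox'
First 2 characters of input: 'ox'
Match: True
Result: Yes


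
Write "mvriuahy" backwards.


Input string: 'mvriuahy'
Operation: reverse character order
Original order: 'm' -> 'v' -> 'r' -> 'i' -> 'u' -> 'a' -> 'h' -> 'y'
Reversed order: 'y' -> 'h' -> 'a' -> 'u' -> 'i' -> 'r' -> 'v' -> 'm'
Result: yhauirvm


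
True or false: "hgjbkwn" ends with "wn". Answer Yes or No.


Input string: 'hgjbkwn'
Suffix to check: 'wn'
Last 2 characters of input: 'wn'
Match: True
Result: Yes


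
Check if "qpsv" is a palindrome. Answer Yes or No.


Input string: 'qpsv'
Reversed: 'vspq'
Compare pairs: s[0]='q' vs s[3]='v' (mismatch), s[1]='p' vs s[2]='s' (mismatch)
Palindrome: No


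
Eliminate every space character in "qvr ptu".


Input string: 'qvr ptu'
Operation: remove all spaces
Words: 'qvr', 'ptu'
Join without spaces: qvrptu


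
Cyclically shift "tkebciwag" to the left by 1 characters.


Input: 'tkebciwag', shift = 1
Operation: split at index 1 and swap parts
Front part s[0:1] = 't'
Back part s[1:] = 'kebciwag'
Rotated = back + front = 'kebciwag' + 't'
Result: kebciwagt


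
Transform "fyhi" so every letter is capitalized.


Input string: 'fyhi'
Operation: convert each letter to uppercase
Mapping: 'f'->'F', 'y'->'Y', 'h'->'H', 'i'->'I'
Result: FYHI


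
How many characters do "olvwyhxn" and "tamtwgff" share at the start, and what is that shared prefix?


String 1: 'olvwyhxn'
String 2: 'tamtwgff'
Compare position by position:
pos 0: 'o' vs 't' differ -> stop
Longest common prefix: "" (length 0)


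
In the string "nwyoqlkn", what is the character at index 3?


Input string: 'nwyoqlkn'
Operation: get character at index 3
Index mapping: s[0]='n', s[1]='w', s[2]='y', s[3]='o'
Result: 'o'


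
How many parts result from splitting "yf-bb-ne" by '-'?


Input string: 'yf-bb-ne'
Delimiter: '-'
Split result: 'yf', 'bb', 'ne'
Number of parts: 3


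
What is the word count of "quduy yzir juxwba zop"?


Input string: 'quduy yzir juxwba zop'
Operation: split by spaces
Words found: 'quduy', 'yzir', 'juxwba', 'zop'
Word count: 4


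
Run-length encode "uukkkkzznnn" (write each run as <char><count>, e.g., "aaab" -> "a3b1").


Input: 'uukkkkzznnn'
Operation: identify consecutive runs
Runs: 'uu' -> u2, 'kkkk' -> k4, 'zz' -> z2, 'nnn' -> n3
Encoded: u2k4z2n3


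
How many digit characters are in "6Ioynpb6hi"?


Input string: '6Ioynpb6hi'
Operation: count digit characters (0-9)
Scan: '6'(digit), 'I', 'o', 'y', 'n', 'p', 'b', '6'(digit), 'h', 'i'
Digits found: 2
Result: 2


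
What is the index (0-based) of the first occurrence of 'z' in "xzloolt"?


Input string: 'xzloolt'
Target: 'z'
Scanning left to right: s[0]='x', s[1]='z'
First match at index: 1


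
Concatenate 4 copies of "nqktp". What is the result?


Input string: 'nqktp'
Operation: repeat 4 times
Concatenation: 'nqktp' + 'nqktp' + 'nqktp' + 'nqktp'
Result: nqktpnqktpnqktpnqktp


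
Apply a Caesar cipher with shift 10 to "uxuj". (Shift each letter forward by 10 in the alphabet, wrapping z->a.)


Input: 'uxuj', shift = 10
Operation: for each letter, (position + 10) mod 26
Mapping: 'u'(20+10=30, 30 mod 26=4)->'e', 'x'(23+10=33, 33 mod 26=7)->'h', 'u'(20+10=30, 30 mod 26=4)->'e', 'j'(9+10=19)->'t'
Result: ehet


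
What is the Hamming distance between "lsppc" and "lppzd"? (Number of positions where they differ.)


String 1: 'lsppc'
String 2: 'lppzd'
Compare each position: pos 0: 'l'=='l', pos 1: 's'!='p', pos 2: 'p'=='p', pos 3: 'p'!='z', pos 4: 'c'!='d'
Differing positions: 3
Hamming distance: 3


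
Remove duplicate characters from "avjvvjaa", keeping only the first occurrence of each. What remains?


Input: 'avjvvjaa'
Operation: keep first occurrence of each character
Scan: s[0]='a' new -> keep; s[1]='v' new -> keep; s[2]='j' new -> keep; s[3]='v' seen -> skip; s[4]='v' seen -> skip; s[5]='j' seen -> skip; s[6]='a' seen -> skip; s[7]='a' seen -> skip
Result: avj


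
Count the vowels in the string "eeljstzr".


Input string: 'eeljstzr'
Operation: count vowels (a, e, i, o, u)
Scan: s[0]='e' (vowel), s[1]='e' (vowel), s[2]='l', s[3]='j', s[4]='s', s[5]='t', s[6]='z', s[7]='r'
Vowels found: 2
Result: 2


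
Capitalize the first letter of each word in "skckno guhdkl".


Input string: 'skckno guhdkl'
Operation: capitalize first letter of each word
Word transformations: 'skckno'->'Skckno', 'guhdkl'->'Guhdkl'
Result: Skckno Guhdkl


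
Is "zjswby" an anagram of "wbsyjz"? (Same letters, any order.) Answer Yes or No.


String 1: 'wbsyjz' -> sorted: 'bjswyz'
String 2: 'zjswby' -> sorted: 'bjswyz'
Compare sorted forms: 'bjswyz' == 'bjswyz'
Anagram: Yes


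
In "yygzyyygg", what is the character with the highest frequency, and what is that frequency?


Input: 'yygzyyygg'
Operation: tally each character
Counts: 'g':3, 'y':5, 'z':1
Maximum: 'y' appears 5 times


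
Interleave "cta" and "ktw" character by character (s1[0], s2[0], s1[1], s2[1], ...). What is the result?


String 1: 'cta'
String 2: 'ktw'
Operation: alternate characters
Pairs: 'c'+'k', 't'+'t', 'a'+'w'
Result: ckttaw


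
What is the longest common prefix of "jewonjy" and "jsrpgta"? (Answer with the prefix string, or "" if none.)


String 1: 'jewonjy'
String 2: 'jsrpgta'
Compare position by position:
pos 0: 'j' vs 'j' match
pos 1: 'e' vs 's' differ -> stop
Longest common prefix: "j" (length 1)


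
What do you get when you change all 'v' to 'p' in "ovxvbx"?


Input string: 'ovxvbx'
Operation: replace 'v' with 'p'
Positions of 'v': 1, 3
After replacement: opxpbx


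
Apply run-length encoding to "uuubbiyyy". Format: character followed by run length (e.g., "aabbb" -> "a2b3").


Input: 'uuubbiyyy'
Operation: identify consecutive runs
Runs: 'uuu' -> u3, 'bb' -> b2, 'i' -> i1, 'yyy' -> y3
Encoded: u3b2i1y3


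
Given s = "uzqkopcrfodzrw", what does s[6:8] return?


Input string: 'uzqkopcrfodzrw'
Operation: slice [6:8]
Extract characters: s[6]='c', s[7]='r'
Result: cr


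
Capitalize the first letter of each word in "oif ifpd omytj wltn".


Input string: 'oif ifpd omytj wltn'
Operation: capitalize first letter of each word
Word transformations: 'oif'->'Oif', 'ifpd'->'Ifpd', 'omytj'->'Omytj', 'wltn'->'Wltn'
Result: Oif Ifpd Omytj Wltn


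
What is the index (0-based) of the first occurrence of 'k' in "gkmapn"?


Input string: 'gkmapn'
Target: 'k'
Scanning left to right: s[0]='g', s[1]='k'
First match at index: 1


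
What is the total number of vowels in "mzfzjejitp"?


Input string: 'mzfzjejitp'
Operation: count vowels (a, e, i, o, u)
Scan: s[0]='m', s[1]='z', s[2]='f', s[3]='z', s[4]='j', s[5]='e' (vowel), s[6]='j', s[7]='i' (vowel), s[8]='t', s[9]='p'
Vowels found: 2
Result: 2


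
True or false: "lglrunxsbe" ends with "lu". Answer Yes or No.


Input string: 'lglrunxsbe'
Suffix to check: 'lu'
Last 2 characters of input: 'be'
Match: False
Result: No


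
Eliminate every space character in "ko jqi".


Input string: 'ko jqi'
Operation: remove all spaces
Words: 'ko', 'jqi'
Join without spaces: kojqi


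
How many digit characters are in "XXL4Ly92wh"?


Input string: 'XXL4Ly92wh'
Operation: count digit characters (0-9)
Scan: 'X', 'X', 'L', '4'(digit), 'L', 'y', '9'(digit), '2'(digit), 'w', 'h'
Digits found: 3
Result: 3


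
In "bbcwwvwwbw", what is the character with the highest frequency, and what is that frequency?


Input: 'bbcwwvwwbw'
Operation: tally each character
Counts: 'b':3, 'c':1, 'v':1, 'w':5
Maximum: 'w' appears 5 times


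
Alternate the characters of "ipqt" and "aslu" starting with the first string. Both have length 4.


String 1: 'ipqt'
String 2: 'aslu'
Operation: alternate characters
Pairs: 'i'+'a', 'p'+'s', 'q'+'l', 't'+'u'
Result: iapsqltu


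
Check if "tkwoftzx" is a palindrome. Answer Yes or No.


Input string: 'tkwoftzx'
Reversed: 'xztfowkt'
Compare pairs: s[0]='t' vs s[7]='x' (mismatch), s[1]='k' vs s[6]='z' (mismatch), s[2]='w' vs s[5]='t' (mismatch), s[3]='o' vs s[4]='f' (mismatch)
Palindrome: No


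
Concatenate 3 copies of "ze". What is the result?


Input string: 'ze'
Operation: repeat 3 times
Concatenation: 'ze' + 'ze' + 'ze'
Result: zezeze


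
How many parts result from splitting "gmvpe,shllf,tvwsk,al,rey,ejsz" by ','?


Input string: 'gmvpe,shllf,tvwsk,al,rey,ejsz'
Delimiter: ','
Split result: 'gmvpe', 'shllf', 'tvwsk', 'al', 'rey', 'ejsz'
Number of parts: 6


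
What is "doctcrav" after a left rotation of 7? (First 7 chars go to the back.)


Input: 'doctcrav', shift = 7
Operation: split at index 7 and swap parts
Front part s[0:7] = 'doctcra'
Back part s[7:] = 'v'
Rotated = back + front = 'v' + 'doctcra'
Result: vdoctcra


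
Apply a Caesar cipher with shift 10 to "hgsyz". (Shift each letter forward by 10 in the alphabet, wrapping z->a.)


Input: 'hgsyz', shift = 10
Operation: for each letter, (position + 10) mod 26
Mapping: 'h'(7+10=17)->'r', 'g'(6+10=16)->'q', 's'(18+10=28, 28 mod 26=2)->'c', 'y'(24+10=34, 34 mod 26=8)->'i', 'z'(25+10=35, 35 mod 26=9)->'j'
Result: rqcij


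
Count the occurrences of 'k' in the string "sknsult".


Input string: 'sknsult'
Target character: 'k'
Scan each position: s[1]='k'
Matches found at indices: 1
Total: 1


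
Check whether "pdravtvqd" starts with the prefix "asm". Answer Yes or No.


Input string: 'pdravtvqd'
Prefix to check: 'asm'
First 3 characters of input: 'pdr'
Match: False
Result: No


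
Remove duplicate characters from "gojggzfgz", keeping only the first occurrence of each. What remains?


Input: 'gojggzfgz'
Operation: keep first occurrence of each character
Scan: s[0]='g' new -> keep; s[1]='o' new -> keep; s[2]='j' new -> keep; s[3]='g' seen -> skip; s[4]='g' seen -> skip; s[5]='z' new -> keep; s[6]='f' new -> keep; s[7]='g' seen -> skip; s[8]='z' seen -> skip
Result: gojzf


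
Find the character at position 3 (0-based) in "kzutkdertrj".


Input string: 'kzutkdertrj'
Operation: get character at index 3
Index mapping: s[0]='k', s[1]='z', s[2]='u', s[3]='t'
Result: 't'


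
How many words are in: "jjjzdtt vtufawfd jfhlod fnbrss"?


Input string: 'jjjzdtt vtufawfd jfhlod fnbrss'
Operation: split by spaces
Words found: 'jjjzdtt', 'vtufawfd', 'jfhlod', 'fnbrss'
Word count: 4


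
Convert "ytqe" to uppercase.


Input string: 'ytqe'
Operation: convert each letter to uppercase
Mapping: 'y'->'Y', 't'->'T', 'q'->'Q', 'e'->'E'
Result: YTQE


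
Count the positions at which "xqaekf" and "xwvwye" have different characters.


String 1: 'xqaekf'
String 2: 'xwvwye'
Compare each position: pos 0: 'x'=='x', pos 1: 'q'!='w', pos 2: 'a'!='v', pos 3: 'e'!='w', pos 4: 'k'!='y', pos 5: 'f'!='e'
Differing positions: 5
Hamming distance: 5


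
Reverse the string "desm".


Input string: 'desm'
Operation: reverse character order
Original order: 'd' -> 'e' -> 's' -> 'm'
Reversed order: 'm' -> 's' -> 'e' -> 'd'
Result: msed


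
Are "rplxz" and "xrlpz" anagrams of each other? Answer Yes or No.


String 1: 'rplxz' -> sorted: 'lprxz'
String 2: 'xrlpz' -> sorted: 'lprxz'
Compare sorted forms: 'lprxz' == 'lprxz'
Anagram: Yes


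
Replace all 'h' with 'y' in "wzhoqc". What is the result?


Input string: 'wzhoqc'
Operation: replace 'h' with 'y'
Positions of 'h': 2
After replacement: wzyoqc


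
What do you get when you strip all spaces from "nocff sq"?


Input string: 'nocff sq'
Operation: remove all spaces
Words: 'nocff', 'sq'
Join without spaces: nocffsq


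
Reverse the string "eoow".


Input string: 'eoow'
Operation: reverse character order
Original order: 'e' -> 'o' -> 'o' -> 'w'
Reversed order: 'w' -> 'o' -> 'o' -> 'e'
Result: wooe


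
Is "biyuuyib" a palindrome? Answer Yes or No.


Input string: 'biyuuyib'
Reversed: 'biyuuyib'
Compare pairs: s[0]='b' vs s[7]='b' (match), s[1]='i' vs s[6]='i' (match), s[2]='y' vs s[5]='y' (match), s[3]='u' vs s[4]='u' (match)
Palindrome: Yes


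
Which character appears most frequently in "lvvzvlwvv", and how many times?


Input: 'lvvzvlwvv'
Operation: tally each character
Counts: 'l':2, 'v':5, 'w':1, 'z':1
Maximum: 'v' appears 5 times


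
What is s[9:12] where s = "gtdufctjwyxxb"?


Input string: 'gtdufctjwyxxb'
Operation: slice [9:12]
Extract characters: s[9]='y', s[10]='x', s[11]='x'
Result: yxx


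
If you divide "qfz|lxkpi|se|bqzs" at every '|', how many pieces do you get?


Input string: 'qfz|lxkpi|se|bqzs'
Delimiter: '|'
Split result: 'qfz', 'lxkpi', 'se', 'bqzs'
Number of parts: 4


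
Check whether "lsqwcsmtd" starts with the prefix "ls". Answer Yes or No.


Input string: 'lsqwcsmtd'
Prefix to check: 'ls'
First 2 characters of input: 'ls'
Match: True
Result: Yes


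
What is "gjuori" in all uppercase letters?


Input string: 'gjuori'
Operation: convert each letter to uppercase
Mapping: 'g'->'G', 'j'->'J', 'u'->'U', 'o'->'O', 'r'->'R', 'i'->'I'
Result: GJUORI


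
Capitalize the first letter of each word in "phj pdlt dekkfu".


Input string: 'phj pdlt dekkfu'
Operation: capitalize first letter of each word
Word transformations: 'phj'->'Phj', 'pdlt'->'Pdlt', 'dekkfu'->'Dekkfu'
Result: Phj Pdlt Dekkfu


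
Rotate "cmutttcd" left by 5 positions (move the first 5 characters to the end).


Input: 'cmutttcd', shift = 5
Operation: split at index 5 and swap parts
Front part s[0:5] = 'cmutt'
Back part s[5:] = 'tcd'
Rotated = back + front = 'tcd' + 'cmutt'
Result: tcdcmutt


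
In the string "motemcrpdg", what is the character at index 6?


Input string: 'motemcrpdg'
Operation: get character at index 6
Index mapping: s[0]='m', s[1]='o', s[2]='t', s[3]='e', s[4]='m', s[5]='c', s[6]='r'
Result: 'r'


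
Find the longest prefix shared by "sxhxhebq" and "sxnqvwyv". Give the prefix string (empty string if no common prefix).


String 1: 'sxhxhebq'
String 2: 'sxnqvwyv'
Compare position by position:
pos 0: 's' vs 's' match
pos 1: 'x' vs 'x' match
pos 2: 'h' vs 'n' differ -> stop
Longest common prefix: "sx" (length 2)


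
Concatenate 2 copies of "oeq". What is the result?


Input string: 'oeq'
Operation: repeat 2 times
Concatenation: 'oeq' + 'oeq'
Result: oeqoeq


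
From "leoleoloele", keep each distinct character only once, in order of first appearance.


Input: 'leoleoloele'
Operation: keep first occurrence of each character
Scan: s[0]='l' new -> keep; s[1]='e' new -> keep; s[2]='o' new -> keep; s[3]='l' seen -> skip; s[4]='e' seen -> skip; s[5]='o' seen -> skip; s[6]='l' seen -> skip; s[7]='o' seen -> skip; s[8]='e' seen -> skip; s[9]='l' seen -> skip; s[10]='e' seen -> skip
Result: leo


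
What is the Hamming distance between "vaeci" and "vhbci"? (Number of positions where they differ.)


String 1: 'vaeci'
String 2: 'vhbci'
Compare each position: pos 0: 'v'=='v', pos 1: 'a'!='h', pos 2: 'e'!='b', pos 3: 'c'=='c', pos 4: 'i'=='i'
Differing positions: 2
Hamming distance: 2


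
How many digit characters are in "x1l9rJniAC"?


Input string: 'x1l9rJniAC'
Operation: count digit characters (0-9)
Scan: 'x', '1'(digit), 'l', '9'(digit), 'r', 'J', 'n', 'i', 'A', 'C'
Digits found: 2
Result: 2


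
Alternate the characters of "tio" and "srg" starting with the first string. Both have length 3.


String 1: 'tio'
String 2: 'srg'
Operation: alternate characters
Pairs: 't'+'s', 'i'+'r', 'o'+'g'
Result: tsirog


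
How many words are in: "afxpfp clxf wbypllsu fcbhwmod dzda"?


Input string: 'afxpfp clxf wbypllsu fcbhwmod dzda'
Operation: split by spaces
Words found: 'afxpfp', 'clxf', 'wbypllsu', 'fcbhwmod', 'dzda'
Word count: 5


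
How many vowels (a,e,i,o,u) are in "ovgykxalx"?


Input string: 'ovgykxalx'
Operation: count vowels (a, e, i, o, u)
Scan: s[0]='o' (vowel), s[1]='v', s[2]='g', s[3]='y', s[4]='k', s[5]='x', s[6]='a' (vowel), s[7]='l', s[8]='x'
Vowels found: 2
Result: 2


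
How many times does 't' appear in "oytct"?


Input string: 'oytct'
Target character: 't'
Scan each position: s[2]='t', s[4]='t'
Matches found at indices: 2, 4
Total: 2


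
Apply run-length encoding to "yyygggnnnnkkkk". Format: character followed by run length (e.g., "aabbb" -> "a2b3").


Input: 'yyygggnnnnkkkk'
Operation: identify consecutive runs
Runs: 'yyy' -> y3, 'ggg' -> g3, 'nnnn' -> n4, 'kkkk' -> k4
Encoded: y3g3n4k4


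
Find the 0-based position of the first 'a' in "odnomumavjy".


Input string: 'odnomumavjy'
Target: 'a'
Scanning left to right: s[0]='o', s[1]='d', s[2]='n', s[3]='o', s[4]='m', s[5]='u', s[6]='m', s[7]='a'
First match at index: 7


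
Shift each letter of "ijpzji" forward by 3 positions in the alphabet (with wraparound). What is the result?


Input: 'ijpzji', shift = 3
Operation: for each letter, (position + 3) mod 26
Mapping: 'i'(8+3=11)->'l', 'j'(9+3=12)->'m', 'p'(15+3=18)->'s', 'z'(25+3=28, 28 mod 26=2)->'c', 'j'(9+3=12)->'m', 'i'(8+3=11)->'l'
Result: lmscml


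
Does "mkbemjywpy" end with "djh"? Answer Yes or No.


Input string: 'mkbemjywpy'
Suffix to check: 'djh'
Last 3 characters of input: 'wpy'
Match: False
Result: No


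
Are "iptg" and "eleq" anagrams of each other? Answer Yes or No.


String 1: 'iptg' -> sorted: 'gipt'
String 2: 'eleq' -> sorted: 'eelq'
Compare sorted forms: 'gipt' != 'eelq'
Anagram: No


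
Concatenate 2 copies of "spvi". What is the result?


Input string: 'spvi'
Operation: repeat 2 times
Concatenation: 'spvi' + 'spvi'
Result: spvispvi


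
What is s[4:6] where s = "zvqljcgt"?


Input string: 'zvqljcgt'
Operation: slice [4:6]
Extract characters: s[4]='j', s[5]='c'
Result: jc


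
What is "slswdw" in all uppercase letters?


Input string: 'slswdw'
Operation: convert each letter to uppercase
Mapping: 's'->'S', 'l'->'L', 's'->'S', 'w'->'W', 'd'->'D', 'w'->'W'
Result: SLSWDW


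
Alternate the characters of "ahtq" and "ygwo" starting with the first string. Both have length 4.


String 1: 'ahtq'
String 2: 'ygwo'
Operation: alternate characters
Pairs: 'a'+'y', 'h'+'g', 't'+'w', 'q'+'o'
Result: ayhgtwqo


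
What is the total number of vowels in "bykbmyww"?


Input string: 'bykbmyww'
Operation: count vowels (a, e, i, o, u)
Scan: s[0]='b', s[1]='y', s[2]='k', s[3]='b', s[4]='m', s[5]='y', s[6]='w', s[7]='w'
Vowels found: 0
Result: 0


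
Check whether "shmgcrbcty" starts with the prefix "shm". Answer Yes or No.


Input string: 'shmgcrbcty'
Prefix to check: 'shm'
First 3 characters of input: 'shm'
Match: True
Result: Yes


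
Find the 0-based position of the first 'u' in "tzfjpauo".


Input string: 'tzfjpauo'
Target: 'u'
Scanning left to right: s[0]='t', s[1]='z', s[2]='f', s[3]='j', s[4]='p', s[5]='a', s[6]='u'
First match at index: 6


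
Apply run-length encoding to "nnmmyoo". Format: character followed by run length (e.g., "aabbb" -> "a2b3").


Input: 'nnmmyoo'
Operation: identify consecutive runs
Runs: 'nn' -> n2, 'mm' -> m2, 'y' -> y1, 'oo' -> o2
Encoded: n2m2y1o2


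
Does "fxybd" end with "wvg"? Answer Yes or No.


Input string: 'fxybd'
Suffix to check: 'wvg'
Last 3 characters of input: 'ybd'
Match: False
Result: No


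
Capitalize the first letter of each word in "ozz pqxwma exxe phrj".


Input string: 'ozz pqxwma exxe phrj'
Operation: capitalize first letter of each word
Word transformations: 'ozz'->'Ozz', 'pqxwma'->'Pqxwma', 'exxe'->'Exxe', 'phrj'->'Phrj'
Result: Ozz Pqxwma Exxe Phrj


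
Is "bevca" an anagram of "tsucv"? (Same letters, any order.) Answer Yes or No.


String 1: 'tsucv' -> sorted: 'cstuv'
String 2: 'bevca' -> sorted: 'abcev'
Compare sorted forms: 'cstuv' != 'abcev'
Anagram: No


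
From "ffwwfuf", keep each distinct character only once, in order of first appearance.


Input: 'ffwwfuf'
Operation: keep first occurrence of each character
Scan: s[0]='f' new -> keep; s[1]='f' seen -> skip; s[2]='w' new -> keep; s[3]='w' seen -> skip; s[4]='f' seen -> skip; s[5]='u' new -> keep; s[6]='f' seen -> skip
Result: fwu


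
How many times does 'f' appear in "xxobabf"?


Input string: 'xxobabf'
Target character: 'f'
Scan each position: s[6]='f'
Matches found at indices: 6
Total: 1


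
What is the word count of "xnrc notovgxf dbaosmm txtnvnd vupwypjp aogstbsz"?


Input string: 'xnrc notovgxf dbaosmm txtnvnd vupwypjp aogstbsz'
Operation: split by spaces
Words found: 'xnrc', 'notovgxf', 'dbaosmm', 'txtnvnd', 'vupwypjp', 'aogstbsz'
Word count: 6


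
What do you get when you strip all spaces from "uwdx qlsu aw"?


Input string: 'uwdx qlsu aw'
Operation: remove all spaces
Words: 'uwdx', 'qlsu', 'aw'
Join without spaces: uwdxqlsuaw


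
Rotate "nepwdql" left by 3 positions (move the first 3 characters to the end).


Input: 'nepwdql', shift = 3
Operation: split at index 3 and swap parts
Front part s[0:3] = 'nep'
Back part s[3:] = 'wdql'
Rotated = back + front = 'wdql' + 'nep'
Result: wdqlnep


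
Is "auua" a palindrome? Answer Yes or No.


Input string: 'auua'
Reversed: 'auua'
Compare pairs: s[0]='a' vs s[3]='a' (match), s[1]='u' vs s[2]='u' (match)
Palindrome: Yes


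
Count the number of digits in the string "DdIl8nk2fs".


Input string: 'DdIl8nk2fs'
Operation: count digit characters (0-9)
Scan: 'D', 'd', 'I', 'l', '8'(digit), 'n', 'k', '2'(digit), 'f', 's'
Digits found: 2
Result: 2


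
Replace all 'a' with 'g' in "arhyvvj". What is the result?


Input string: 'arhyvvj'
Operation: replace 'a' with 'g'
Positions of 'a': 0
After replacement: grhyvvj


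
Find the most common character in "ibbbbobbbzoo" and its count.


Input: 'ibbbbobbbzoo'
Operation: tally each character
Counts: 'b':7, 'i':1, 'o':3, 'z':1
Maximum: 'b' appears 7 times


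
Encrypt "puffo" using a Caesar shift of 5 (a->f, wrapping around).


Input: 'puffo', shift = 5
Operation: for each letter, (position + 5) mod 26
Mapping: 'p'(15+5=20)->'u', 'u'(20+5=25)->'z', 'f'(5+5=10)->'k', 'f'(5+5=10)->'k', 'o'(14+5=19)->'t'
Result: uzkkt


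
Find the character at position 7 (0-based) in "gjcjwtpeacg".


Input string: 'gjcjwtpeacg'
Operation: get character at index 7
Index mapping: s[0]='g', s[1]='j', s[2]='c', s[3]='j', s[4]='w', s[5]='t', s[6]='p', s[7]='e'
Result: 'e'


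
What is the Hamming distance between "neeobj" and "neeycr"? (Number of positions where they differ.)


String 1: 'neeobj'
String 2: 'neeycr'
Compare each position: pos 0: 'n'=='n', pos 1: 'e'=='e', pos 2: 'e'=='e', pos 3: 'o'!='y', pos 4: 'b'!='c', pos 5: 'j'!='r'
Differing positions: 3
Hamming distance: 3


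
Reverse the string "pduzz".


Input string: 'pduzz'
Operation: reverse character order
Original order: 'p' -> 'd' -> 'u' -> 'z' -> 'z'
Reversed order: 'z' -> 'z' -> 'u' -> 'd' -> 'p'
Result: zzudp


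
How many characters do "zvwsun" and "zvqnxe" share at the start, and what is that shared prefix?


String 1: 'zvwsun'
String 2: 'zvqnxe'
Compare position by position:
pos 0: 'z' vs 'z' match
pos 1: 'v' vs 'v' match
pos 2: 'w' vs 'q' differ -> stop
Longest common prefix: "zv" (length 2)


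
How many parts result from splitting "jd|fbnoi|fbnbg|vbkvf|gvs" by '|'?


Input string: 'jd|fbnoi|fbnbg|vbkvf|gvs'
Delimiter: '|'
Split result: 'jd', 'fbnoi', 'fbnbg', 'vbkvf', 'gvs'
Number of parts: 5


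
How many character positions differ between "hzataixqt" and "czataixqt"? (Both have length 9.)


String 1: 'hzataixqt'
String 2: 'czataixqt'
Compare each position: pos 0: 'h'!='c', pos 1: 'z'=='z', pos 2: 'a'=='a', pos 3: 't'=='t', pos 4: 'a'=='a', pos 5: 'i'=='i', pos 6: 'x'=='x', pos 7: 'q'=='q', pos 8: 't'=='t'
Differing positions: 1
Hamming distance: 1


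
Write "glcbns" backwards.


Input string: 'glcbns'
Operation: reverse character order
Original order: 'g' -> 'l' -> 'c' -> 'b' -> 'n' -> 's'
Reversed order: 's' -> 'n' -> 'b' -> 'c' -> 'l' -> 'g'
Result: snbclg


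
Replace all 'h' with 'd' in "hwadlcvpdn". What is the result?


Input string: 'hwadlcvpdn'
Operation: replace 'h' with 'd'
Positions of 'h': 0
After replacement: dwadlcvpdn


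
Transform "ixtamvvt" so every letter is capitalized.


Input string: 'ixtamvvt'
Operation: convert each letter to uppercase
Mapping: 'i'->'I', 'x'->'X', 't'->'T', 'a'->'A', 'm'->'M', 'v'->'V', 'v'->'V', 't'->'T'
Result: IXTAMVVT


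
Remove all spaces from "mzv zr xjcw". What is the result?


Input string: 'mzv zr xjcw'
Operation: remove all spaces
Words: 'mzv', 'zr', 'xjcw'
Join without spaces: mzvzrxjcw


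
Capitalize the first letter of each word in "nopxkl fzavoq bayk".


Input string: 'nopxkl fzavoq bayk'
Operation: capitalize first letter of each word
Word transformations: 'nopxkl'->'Nopxkl', 'fzavoq'->'Fzavoq', 'bayk'->'Bayk'
Result: Nopxkl Fzavoq Bayk


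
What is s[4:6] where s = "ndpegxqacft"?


Input string: 'ndpegxqacft'
Operation: slice [4:6]
Extract characters: s[4]='g', s[5]='x'
Result: gx


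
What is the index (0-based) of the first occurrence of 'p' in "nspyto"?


Input string: 'nspyto'
Target: 'p'
Scanning left to right: s[0]='n', s[1]='s', s[2]='p'
First match at index: 2


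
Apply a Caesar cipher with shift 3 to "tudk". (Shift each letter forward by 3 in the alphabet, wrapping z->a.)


Input: 'tudk', shift = 3
Operation: for each letter, (position + 3) mod 26
Mapping: 't'(19+3=22)->'w', 'u'(20+3=23)->'x', 'd'(3+3=6)->'g', 'k'(10+3=13)->'n'
Result: wxgn


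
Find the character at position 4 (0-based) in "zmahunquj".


Input string: 'zmahunquj'
Operation: get character at index 4
Index mapping: s[0]='z', s[1]='m', s[2]='a', s[3]='h', s[4]='u'
Result: 'u'


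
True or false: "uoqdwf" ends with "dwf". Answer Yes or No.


Input string: 'uoqdwf'
Suffix to check: 'dwf'
Last 3 characters of input: 'dwf'
Match: True
Result: Yes


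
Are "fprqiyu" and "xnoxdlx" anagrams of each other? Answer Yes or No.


String 1: 'fprqiyu' -> sorted: 'fipqruy'
String 2: 'xnoxdlx' -> sorted: 'dlnoxxx'
Compare sorted forms: 'fipqruy' != 'dlnoxxx'
Anagram: No


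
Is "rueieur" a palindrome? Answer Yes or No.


Input string: 'rueieur'
Reversed: 'rueieur'
Compare pairs: s[0]='r' vs s[6]='r' (match), s[1]='u' vs s[5]='u' (match), s[2]='e' vs s[4]='e' (match)
Palindrome: Yes


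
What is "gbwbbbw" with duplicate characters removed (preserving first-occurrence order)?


Input: 'gbwbbbw'
Operation: keep first occurrence of each character
Scan: s[0]='g' new -> keep; s[1]='b' new -> keep; s[2]='w' new -> keep; s[3]='b' seen -> skip; s[4]='b' seen -> skip; s[5]='b' seen -> skip; s[6]='w' seen -> skip
Result: gbw


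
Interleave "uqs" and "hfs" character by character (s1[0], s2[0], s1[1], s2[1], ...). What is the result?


String 1: 'uqs'
String 2: 'hfs'
Operation: alternate characters
Pairs: 'u'+'h', 'q'+'f', 's'+'s'
Result: uhqfss


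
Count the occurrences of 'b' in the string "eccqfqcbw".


Input string: 'eccqfqcbw'
Target character: 'b'
Scan each position: s[7]='b'
Matches found at indices: 7
Total: 1


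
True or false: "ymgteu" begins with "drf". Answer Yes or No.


Input string: 'ymgteu'
Prefix to check: 'drf'
First 3 characters of input: 'ymg'
Match: False
Result: No


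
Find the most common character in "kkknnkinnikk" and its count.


Input: 'kkknnkinnikk'
Operation: tally each character
Counts: 'i':2, 'k':6, 'n':4
Maximum: 'k' appears 6 times


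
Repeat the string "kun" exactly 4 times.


Input string: 'kun'
Operation: repeat 4 times
Concatenation: 'kun' + 'kun' + 'kun' + 'kun'
Result: kunkunkunkun


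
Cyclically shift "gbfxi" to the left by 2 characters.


Input: 'gbfxi', shift = 2
Operation: split at index 2 and swap parts
Front part s[0:2] = 'gb'
Back part s[2:] = 'fxi'
Rotated = back + front = 'fxi' + 'gb'
Result: fxigb


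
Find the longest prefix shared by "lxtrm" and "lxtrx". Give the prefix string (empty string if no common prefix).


String 1: 'lxtrm'
String 2: 'lxtrx'
Compare position by position:
pos 0: 'l' vs 'l' match
pos 1: 'x' vs 'x' match
pos 2: 't' vs 't' match
pos 3: 'r' vs 'r' match
pos 4: 'm' vs 'x' differ -> stop
Longest common prefix: "lxtr" (length 4)


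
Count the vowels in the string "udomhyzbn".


Input string: 'udomhyzbn'
Operation: count vowels (a, e, i, o, u)
Scan: s[0]='u' (vowel), s[1]='d', s[2]='o' (vowel), s[3]='m', s[4]='h', s[5]='y', s[6]='z', s[7]='b', s[8]='n'
Vowels found: 2
Result: 2


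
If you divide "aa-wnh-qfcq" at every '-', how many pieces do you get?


Input string: 'aa-wnh-qfcq'
Delimiter: '-'
Split result: 'aa', 'wnh', 'qfcq'
Number of parts: 3


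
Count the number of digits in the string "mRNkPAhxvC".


Input string: 'mRNkPAhxvC'
Operation: count digit characters (0-9)
Scan: 'm', 'R', 'N', 'k', 'P', 'A', 'h', 'x', 'v', 'C'
Digits found: 0
Result: 0
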